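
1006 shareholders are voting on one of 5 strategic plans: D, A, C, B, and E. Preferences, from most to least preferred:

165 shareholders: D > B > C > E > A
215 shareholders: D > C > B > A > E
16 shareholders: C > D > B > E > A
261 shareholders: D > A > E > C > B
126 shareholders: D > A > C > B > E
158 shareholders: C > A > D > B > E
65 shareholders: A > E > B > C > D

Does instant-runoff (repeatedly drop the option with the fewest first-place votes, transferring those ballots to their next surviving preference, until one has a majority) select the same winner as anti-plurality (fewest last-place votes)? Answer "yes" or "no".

no

Instant-runoff — R1 D 767, A 65, C 174, B 0, E 0 (D winner). Winner: D.
Anti-plurality — last-place votes: D 65, A 181, C 0, B 261, E 499. Winner: C.
The two methods disagree.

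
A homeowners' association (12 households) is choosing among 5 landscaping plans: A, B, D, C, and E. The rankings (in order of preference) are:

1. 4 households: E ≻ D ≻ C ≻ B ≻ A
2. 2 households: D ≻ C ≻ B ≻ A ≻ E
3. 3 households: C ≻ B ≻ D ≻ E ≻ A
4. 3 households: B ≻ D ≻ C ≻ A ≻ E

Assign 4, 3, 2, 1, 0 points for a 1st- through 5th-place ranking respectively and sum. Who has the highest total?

D

A: 4·0 + 2·1 + 3·0 + 3·1 = 5
B: 4·1 + 2·2 + 3·3 + 3·4 = 29
D: 4·3 + 2·4 + 3·2 + 3·3 = 35
C: 4·2 + 2·3 + 3·4 + 3·2 = 32
E: 4·4 + 2·0 + 3·1 + 3·0 = 19
D has the highest Borda score (35).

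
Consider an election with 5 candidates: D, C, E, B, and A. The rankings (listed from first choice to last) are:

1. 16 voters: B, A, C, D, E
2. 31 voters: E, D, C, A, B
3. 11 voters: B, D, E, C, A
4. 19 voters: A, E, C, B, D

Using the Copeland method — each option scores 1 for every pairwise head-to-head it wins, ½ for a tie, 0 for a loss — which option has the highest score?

D: beats C and A; loses to E and B → score 2.
C: beats B and A; loses to D and E → score 2.
E: beats D, C, B, and A → score 4.
B: beats D; loses to C, E, and A → score 1.
A: beats B; loses to D, C, and E → score 1.
E has the best pairwise record.

E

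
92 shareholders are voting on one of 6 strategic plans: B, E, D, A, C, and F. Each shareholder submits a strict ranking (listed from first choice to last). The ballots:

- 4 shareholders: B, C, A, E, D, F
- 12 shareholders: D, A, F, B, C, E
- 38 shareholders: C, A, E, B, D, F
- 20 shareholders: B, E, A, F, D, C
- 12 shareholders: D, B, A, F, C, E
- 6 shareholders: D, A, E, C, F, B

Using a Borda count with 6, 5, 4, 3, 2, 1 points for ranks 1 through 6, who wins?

A

B: 4·6 + 12·3 + 38·3 + 20·6 + 12·5 + 6·1 = 360
E: 4·3 + 12·1 + 38·4 + 20·5 + 12·1 + 6·4 = 312
D: 4·2 + 12·6 + 38·2 + 20·2 + 12·6 + 6·6 = 304
A: 4·4 + 12·5 + 38·5 + 20·4 + 12·4 + 6·5 = 424
C: 4·5 + 12·2 + 38·6 + 20·1 + 12·2 + 6·3 = 334
F: 4·1 + 12·4 + 38·1 + 20·3 + 12·3 + 6·2 = 198
A has the highest Borda score (424).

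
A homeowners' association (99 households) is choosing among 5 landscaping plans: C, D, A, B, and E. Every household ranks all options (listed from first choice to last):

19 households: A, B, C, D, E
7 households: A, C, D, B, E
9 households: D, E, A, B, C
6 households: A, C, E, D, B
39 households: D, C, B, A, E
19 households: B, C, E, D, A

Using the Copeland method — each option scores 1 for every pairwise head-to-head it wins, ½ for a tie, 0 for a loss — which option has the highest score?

C

C: beats D, A, B, and E → score 4.
D: beats A, B, and E; loses to C → score 3.
A: beats E; loses to C, D, and B → score 1.
B: beats A and E; loses to C and D → score 2.
E: loses to C, D, A, and B → score 0.
C has the best pairwise record.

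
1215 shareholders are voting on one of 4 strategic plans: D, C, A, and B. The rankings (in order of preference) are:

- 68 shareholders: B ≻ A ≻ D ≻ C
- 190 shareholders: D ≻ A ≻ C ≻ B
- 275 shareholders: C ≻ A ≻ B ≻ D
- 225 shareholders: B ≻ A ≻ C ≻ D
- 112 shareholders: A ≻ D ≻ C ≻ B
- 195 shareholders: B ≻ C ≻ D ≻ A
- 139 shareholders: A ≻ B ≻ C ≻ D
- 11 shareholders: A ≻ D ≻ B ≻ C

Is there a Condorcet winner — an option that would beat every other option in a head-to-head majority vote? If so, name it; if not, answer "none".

A

A vs D: 830–385 for A.
A vs C: 745–470 for A.
A vs B: 727–488 for A.
A beats every other option head-to-head.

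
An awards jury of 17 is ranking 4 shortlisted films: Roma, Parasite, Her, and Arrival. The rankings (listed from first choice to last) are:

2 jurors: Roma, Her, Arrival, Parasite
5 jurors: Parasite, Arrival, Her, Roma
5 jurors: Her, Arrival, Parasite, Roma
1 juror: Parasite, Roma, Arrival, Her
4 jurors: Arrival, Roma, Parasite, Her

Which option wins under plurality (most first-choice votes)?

Parasite

First-place votes: Roma 2, Parasite 6, Her 5, Arrival 4.
Parasite has the most first-place votes.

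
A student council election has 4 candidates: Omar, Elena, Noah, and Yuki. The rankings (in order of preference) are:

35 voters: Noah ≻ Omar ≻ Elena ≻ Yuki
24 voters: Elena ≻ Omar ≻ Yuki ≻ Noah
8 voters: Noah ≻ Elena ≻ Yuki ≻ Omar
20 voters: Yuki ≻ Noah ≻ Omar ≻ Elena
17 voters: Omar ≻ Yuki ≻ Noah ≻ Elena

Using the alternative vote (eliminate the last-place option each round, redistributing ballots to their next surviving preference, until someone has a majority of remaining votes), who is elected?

Round 1: Omar 17, Elena 24, Noah 43, Yuki 20. Eliminate Omar.
Round 2: Elena 24, Noah 43, Yuki 37. Eliminate Elena.
Round 3: Noah 43, Yuki 61. Yuki has a majority.

Yuki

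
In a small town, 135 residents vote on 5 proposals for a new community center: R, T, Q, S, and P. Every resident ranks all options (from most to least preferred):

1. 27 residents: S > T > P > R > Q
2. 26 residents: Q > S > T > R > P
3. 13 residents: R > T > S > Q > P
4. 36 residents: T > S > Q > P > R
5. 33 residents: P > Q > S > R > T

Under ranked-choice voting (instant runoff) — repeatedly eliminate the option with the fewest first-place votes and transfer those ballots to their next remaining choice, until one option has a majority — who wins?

S

Round 1: R 13, T 36, Q 26, S 27, P 33. Eliminate R.
Round 2: T 49, Q 26, S 27, P 33. Eliminate Q.
Round 3: T 49, S 53, P 33. Eliminate P.
Round 4: T 49, S 86. S has a majority.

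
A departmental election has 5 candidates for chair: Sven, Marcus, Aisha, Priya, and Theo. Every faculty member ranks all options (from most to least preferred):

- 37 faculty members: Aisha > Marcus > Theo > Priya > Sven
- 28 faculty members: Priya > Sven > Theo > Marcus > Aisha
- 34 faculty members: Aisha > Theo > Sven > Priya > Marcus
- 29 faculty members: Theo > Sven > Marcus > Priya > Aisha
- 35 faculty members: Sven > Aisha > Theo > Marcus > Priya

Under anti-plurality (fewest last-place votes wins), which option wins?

Theo

Last-place votes: Sven 37, Marcus 34, Aisha 57, Priya 35, Theo 0.
Theo is ranked last by the fewest voters, so Theo wins.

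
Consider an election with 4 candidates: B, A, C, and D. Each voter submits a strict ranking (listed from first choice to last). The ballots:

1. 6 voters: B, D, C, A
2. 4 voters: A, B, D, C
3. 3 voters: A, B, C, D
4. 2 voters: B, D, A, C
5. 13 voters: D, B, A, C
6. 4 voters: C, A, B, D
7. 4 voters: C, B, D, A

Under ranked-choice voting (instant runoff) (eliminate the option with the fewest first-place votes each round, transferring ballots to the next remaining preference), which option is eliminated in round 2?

C

Round 1: B 8, A 7, C 8, D 13. Eliminate A.
Round 2: B 15, C 8, D 13. Eliminate C.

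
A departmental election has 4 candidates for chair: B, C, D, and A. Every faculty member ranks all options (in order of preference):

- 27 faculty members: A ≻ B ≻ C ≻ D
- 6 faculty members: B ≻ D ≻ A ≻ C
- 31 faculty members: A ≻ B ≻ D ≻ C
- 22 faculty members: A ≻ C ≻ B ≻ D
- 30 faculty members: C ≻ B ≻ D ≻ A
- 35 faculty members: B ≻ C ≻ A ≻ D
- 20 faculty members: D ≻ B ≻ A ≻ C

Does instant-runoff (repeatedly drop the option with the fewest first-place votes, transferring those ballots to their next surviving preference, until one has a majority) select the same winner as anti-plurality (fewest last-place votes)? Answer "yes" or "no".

Instant-runoff — R1 B 41, C 30, D 20, A 80 (D out); R2 B 61, C 30, A 80 (C out); R3 B 91, A 80 (B winner). Winner: B.
Anti-plurality — last-place votes: B 0, C 57, D 84, A 30. Winner: B.
The two methods agree.

yes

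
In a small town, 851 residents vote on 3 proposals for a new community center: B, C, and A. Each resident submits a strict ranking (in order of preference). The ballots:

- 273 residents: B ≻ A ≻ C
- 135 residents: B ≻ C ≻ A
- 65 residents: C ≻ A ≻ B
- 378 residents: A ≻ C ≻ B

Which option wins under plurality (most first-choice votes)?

B

First-place votes: B 408, C 65, A 378.
B has the most first-place votes.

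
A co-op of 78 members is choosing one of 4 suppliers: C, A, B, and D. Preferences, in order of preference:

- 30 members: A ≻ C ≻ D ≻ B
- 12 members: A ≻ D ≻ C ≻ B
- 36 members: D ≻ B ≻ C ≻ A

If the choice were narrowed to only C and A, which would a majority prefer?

A

Voters preferring C to A: 36; preferring A to C: 42.
A wins the head-to-head.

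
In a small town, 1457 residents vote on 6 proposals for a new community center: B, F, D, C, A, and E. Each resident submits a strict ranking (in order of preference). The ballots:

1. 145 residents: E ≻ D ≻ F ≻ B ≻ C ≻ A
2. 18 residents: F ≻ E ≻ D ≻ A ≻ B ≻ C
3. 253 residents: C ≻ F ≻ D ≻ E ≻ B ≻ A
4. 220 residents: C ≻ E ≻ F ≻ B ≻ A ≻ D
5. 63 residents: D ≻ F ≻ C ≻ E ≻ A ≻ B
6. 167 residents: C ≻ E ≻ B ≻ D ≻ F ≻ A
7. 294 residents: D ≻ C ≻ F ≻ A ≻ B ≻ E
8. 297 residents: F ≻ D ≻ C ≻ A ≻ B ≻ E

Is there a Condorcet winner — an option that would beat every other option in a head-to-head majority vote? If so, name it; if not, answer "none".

Checking pairwise contests:
F beats B 1290–167.
C beats F 934–523.
F beats D 788–669.
D beats C 817–640.
B beats A 785–672.
F beats E 925–532.
Every option loses at least one head-to-head, so there is no Condorcet winner.

none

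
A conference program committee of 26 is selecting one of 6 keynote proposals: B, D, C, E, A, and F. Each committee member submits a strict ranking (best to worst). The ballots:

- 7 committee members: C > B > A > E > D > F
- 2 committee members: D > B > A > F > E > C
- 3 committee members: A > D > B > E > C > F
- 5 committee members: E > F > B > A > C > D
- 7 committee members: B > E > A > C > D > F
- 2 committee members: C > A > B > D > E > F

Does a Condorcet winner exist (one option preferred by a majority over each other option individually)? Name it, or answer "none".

B vs D: 21–5 for B.
B vs C: 17–9 for B.
B vs E: 21–5 for B.
B vs A: 21–5 for B.
B vs F: 21–5 for B.
B beats every other option head-to-head.

B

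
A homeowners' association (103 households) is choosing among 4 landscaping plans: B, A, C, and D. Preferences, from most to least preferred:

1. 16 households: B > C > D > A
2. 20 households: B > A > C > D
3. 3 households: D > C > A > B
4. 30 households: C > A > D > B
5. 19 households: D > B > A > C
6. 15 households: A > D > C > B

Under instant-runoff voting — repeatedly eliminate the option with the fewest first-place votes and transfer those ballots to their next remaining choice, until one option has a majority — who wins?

Round 1: B 36, A 15, C 30, D 22. Eliminate A.
Round 2: B 36, C 30, D 37. Eliminate C.
Round 3: B 36, D 67. D has a majority.

D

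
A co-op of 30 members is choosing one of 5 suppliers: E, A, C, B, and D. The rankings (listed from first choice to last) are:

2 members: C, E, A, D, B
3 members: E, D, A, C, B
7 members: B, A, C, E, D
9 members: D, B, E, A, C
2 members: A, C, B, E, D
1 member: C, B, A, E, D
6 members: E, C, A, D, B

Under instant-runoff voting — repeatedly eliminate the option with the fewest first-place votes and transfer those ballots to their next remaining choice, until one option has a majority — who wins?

B

Round 1: E 9, A 2, C 3, B 7, D 9. Eliminate A.
Round 2: E 9, C 5, B 7, D 9. Eliminate C.
Round 3: E 11, B 10, D 9. Eliminate D.
Round 4: E 11, B 19. B has a majority.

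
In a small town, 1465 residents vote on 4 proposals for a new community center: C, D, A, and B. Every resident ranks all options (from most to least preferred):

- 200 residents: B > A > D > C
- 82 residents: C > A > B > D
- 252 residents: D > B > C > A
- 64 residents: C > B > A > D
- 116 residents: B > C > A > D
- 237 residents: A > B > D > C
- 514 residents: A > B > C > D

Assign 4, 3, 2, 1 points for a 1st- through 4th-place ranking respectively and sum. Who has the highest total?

C: 200·1 + 82·4 + 252·2 + 64·4 + 116·3 + 237·1 + 514·2 = 2901
D: 200·2 + 82·1 + 252·4 + 64·1 + 116·1 + 237·2 + 514·1 = 2658
A: 200·3 + 82·3 + 252·1 + 64·2 + 116·2 + 237·4 + 514·4 = 4462
B: 200·4 + 82·2 + 252·3 + 64·3 + 116·4 + 237·3 + 514·3 = 4629
B has the highest Borda score (4629).

B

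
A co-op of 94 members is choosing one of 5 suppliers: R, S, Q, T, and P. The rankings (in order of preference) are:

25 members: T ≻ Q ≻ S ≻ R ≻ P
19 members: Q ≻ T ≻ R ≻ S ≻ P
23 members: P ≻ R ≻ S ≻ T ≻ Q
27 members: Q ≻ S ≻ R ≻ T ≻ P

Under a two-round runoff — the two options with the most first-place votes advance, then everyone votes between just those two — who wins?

T

Round 1 first-place votes: R 0, S 0, Q 46, T 25, P 23.
Q and T advance.
Runoff: Q is preferred to T by 46 voters; T by 48.
T wins the runoff.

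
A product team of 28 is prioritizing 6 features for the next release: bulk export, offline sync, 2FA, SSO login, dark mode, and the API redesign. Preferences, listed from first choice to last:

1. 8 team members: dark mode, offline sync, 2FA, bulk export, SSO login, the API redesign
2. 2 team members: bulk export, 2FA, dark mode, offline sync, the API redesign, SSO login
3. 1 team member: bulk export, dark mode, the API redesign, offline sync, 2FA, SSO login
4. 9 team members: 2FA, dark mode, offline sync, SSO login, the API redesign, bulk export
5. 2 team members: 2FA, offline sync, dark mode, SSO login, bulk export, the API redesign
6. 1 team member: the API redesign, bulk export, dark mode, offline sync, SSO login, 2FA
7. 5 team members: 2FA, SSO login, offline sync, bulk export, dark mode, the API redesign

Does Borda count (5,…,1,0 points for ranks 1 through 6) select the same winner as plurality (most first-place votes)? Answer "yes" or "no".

yes

Borda — scores: bulk export 47, offline sync 90, 2FA 113, SSO login 51, dark mode 100, the API redesign 19. Winner: 2FA.
Plurality — first-place votes: bulk export 3, offline sync 0, 2FA 16, SSO login 0, dark mode 8, the API redesign 1. Winner: 2FA.
The two methods agree.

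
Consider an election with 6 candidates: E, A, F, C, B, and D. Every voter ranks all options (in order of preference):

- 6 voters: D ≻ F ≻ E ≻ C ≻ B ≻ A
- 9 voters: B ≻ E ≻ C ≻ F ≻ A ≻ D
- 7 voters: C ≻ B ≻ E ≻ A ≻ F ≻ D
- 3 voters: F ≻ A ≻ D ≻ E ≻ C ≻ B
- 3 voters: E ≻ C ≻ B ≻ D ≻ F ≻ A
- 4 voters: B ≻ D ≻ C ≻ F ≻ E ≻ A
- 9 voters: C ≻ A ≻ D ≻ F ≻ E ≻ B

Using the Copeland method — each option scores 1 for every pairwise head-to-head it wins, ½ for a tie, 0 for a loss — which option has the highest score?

C

E: beats A, C, and B; loses to F and D → score 3.
A: beats D; loses to E, F, C, and B → score 1.
F: beats E and A; loses to C, B, and D → score 2.
C: beats A, F, B, and D; loses to E → score 4.
B: beats A, F, and D; loses to E and C → score 3.
D: beats E and F; loses to A, C, and B → score 2.
C has the best pairwise record.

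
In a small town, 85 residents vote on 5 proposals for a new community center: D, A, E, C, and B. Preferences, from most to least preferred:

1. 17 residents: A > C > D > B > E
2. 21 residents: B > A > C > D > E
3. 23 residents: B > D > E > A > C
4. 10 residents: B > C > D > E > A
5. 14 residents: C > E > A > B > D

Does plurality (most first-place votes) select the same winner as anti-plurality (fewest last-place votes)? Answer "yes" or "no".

Plurality — first-place votes: D 0, A 17, E 0, C 14, B 54. Winner: B.
Anti-plurality — last-place votes: D 14, A 10, E 38, C 23, B 0. Winner: B.
The two methods agree.

yes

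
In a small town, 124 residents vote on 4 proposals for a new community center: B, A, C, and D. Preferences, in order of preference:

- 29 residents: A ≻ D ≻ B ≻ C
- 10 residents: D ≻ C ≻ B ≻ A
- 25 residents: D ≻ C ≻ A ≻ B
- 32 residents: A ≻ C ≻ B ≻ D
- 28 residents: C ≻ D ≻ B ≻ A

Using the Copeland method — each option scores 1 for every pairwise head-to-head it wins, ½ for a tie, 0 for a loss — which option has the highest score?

B: loses to A, C, and D → score 0.
A: beats B; loses to C and D → score 1.
C: beats B and A; loses to D → score 2.
D: beats B, A, and C → score 3.
D has the best pairwise record.

D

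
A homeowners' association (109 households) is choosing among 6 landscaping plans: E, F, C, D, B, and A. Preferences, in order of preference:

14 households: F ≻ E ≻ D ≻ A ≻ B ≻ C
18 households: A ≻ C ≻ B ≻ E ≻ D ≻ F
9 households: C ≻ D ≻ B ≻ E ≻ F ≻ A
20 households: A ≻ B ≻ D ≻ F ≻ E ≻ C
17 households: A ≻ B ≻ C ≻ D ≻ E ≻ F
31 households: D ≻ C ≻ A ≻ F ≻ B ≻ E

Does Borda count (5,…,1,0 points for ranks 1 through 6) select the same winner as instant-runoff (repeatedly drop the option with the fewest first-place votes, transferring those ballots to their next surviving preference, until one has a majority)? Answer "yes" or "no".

Borda — scores: E 147, F 181, C 292, D 345, B 274, A 396. Winner: A.
Instant-runoff — R1 E 0, F 14, C 9, D 31, B 0, A 55 (A winner). Winner: A.
The two methods agree.

yes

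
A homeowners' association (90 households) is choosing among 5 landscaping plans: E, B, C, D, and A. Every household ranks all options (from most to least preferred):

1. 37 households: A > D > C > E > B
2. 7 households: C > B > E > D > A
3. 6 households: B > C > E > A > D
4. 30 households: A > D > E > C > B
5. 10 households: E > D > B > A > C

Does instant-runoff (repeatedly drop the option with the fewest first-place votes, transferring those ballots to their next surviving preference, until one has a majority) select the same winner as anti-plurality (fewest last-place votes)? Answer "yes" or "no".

Instant-runoff — R1 E 10, B 6, C 7, D 0, A 67 (A winner). Winner: A.
Anti-plurality — last-place votes: E 0, B 67, C 10, D 6, A 7. Winner: E.
The two methods disagree.

no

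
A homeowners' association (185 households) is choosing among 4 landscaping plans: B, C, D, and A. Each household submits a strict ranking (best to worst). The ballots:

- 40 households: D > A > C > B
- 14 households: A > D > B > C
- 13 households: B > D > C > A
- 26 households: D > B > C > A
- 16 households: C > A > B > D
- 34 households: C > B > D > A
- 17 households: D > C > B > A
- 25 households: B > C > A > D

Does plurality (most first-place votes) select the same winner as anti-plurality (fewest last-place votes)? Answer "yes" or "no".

no

Plurality — first-place votes: B 38, C 50, D 83, A 14. Winner: D.
Anti-plurality — last-place votes: B 40, C 14, D 41, A 90. Winner: C.
The two methods disagree.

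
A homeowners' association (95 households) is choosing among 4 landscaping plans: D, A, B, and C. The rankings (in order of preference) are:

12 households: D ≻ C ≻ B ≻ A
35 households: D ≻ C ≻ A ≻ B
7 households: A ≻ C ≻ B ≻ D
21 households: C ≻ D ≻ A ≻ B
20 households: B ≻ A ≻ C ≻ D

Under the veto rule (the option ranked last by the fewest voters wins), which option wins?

Last-place votes: D 27, A 12, B 56, C 0.
C is ranked last by the fewest voters, so C wins.

C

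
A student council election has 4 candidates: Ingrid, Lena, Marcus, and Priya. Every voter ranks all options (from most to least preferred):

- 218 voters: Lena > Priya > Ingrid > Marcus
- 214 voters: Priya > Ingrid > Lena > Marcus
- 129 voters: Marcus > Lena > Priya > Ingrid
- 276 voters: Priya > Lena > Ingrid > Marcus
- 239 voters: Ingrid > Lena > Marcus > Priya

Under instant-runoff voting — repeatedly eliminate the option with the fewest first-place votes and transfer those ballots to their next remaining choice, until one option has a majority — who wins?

Lena

Round 1: Ingrid 239, Lena 218, Marcus 129, Priya 490. Eliminate Marcus.
Round 2: Ingrid 239, Lena 347, Priya 490. Eliminate Ingrid.
Round 3: Lena 586, Priya 490. Lena has a majority.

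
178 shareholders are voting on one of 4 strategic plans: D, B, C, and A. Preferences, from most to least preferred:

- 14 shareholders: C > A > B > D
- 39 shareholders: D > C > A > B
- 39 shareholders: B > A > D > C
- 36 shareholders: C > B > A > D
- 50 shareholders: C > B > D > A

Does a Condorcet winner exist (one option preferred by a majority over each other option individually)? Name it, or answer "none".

C vs D: 100–78 for C.
C vs B: 139–39 for C.
C vs A: 139–39 for C.
C beats every other option head-to-head.

C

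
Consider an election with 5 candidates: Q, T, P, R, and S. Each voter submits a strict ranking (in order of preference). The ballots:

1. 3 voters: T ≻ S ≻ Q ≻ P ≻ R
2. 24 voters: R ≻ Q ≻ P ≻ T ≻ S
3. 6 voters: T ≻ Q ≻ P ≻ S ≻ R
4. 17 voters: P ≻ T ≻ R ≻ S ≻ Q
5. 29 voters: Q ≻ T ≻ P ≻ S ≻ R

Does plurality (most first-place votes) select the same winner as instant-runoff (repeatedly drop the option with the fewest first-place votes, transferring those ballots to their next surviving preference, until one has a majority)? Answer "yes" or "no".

no

Plurality — first-place votes: Q 29, T 9, P 17, R 24, S 0. Winner: Q.
Instant-runoff — R1 Q 29, T 9, P 17, R 24, S 0 (S out); R2 Q 29, T 9, P 17, R 24 (T out); R3 Q 38, P 17, R 24 (P out); R4 Q 38, R 41 (R winner). Winner: R.
The two methods disagree.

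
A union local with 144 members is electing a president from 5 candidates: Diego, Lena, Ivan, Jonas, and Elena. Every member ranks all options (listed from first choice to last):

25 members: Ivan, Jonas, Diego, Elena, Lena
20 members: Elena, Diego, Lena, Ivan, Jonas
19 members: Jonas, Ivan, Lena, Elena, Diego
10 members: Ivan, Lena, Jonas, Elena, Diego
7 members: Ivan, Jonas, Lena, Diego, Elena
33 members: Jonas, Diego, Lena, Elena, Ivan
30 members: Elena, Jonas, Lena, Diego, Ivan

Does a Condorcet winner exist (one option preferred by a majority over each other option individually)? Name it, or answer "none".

Jonas

Jonas vs Diego: 124–20 for Jonas.
Jonas vs Lena: 114–30 for Jonas.
Jonas vs Ivan: 82–62 for Jonas.
Jonas vs Elena: 94–50 for Jonas.
Jonas beats every other option head-to-head.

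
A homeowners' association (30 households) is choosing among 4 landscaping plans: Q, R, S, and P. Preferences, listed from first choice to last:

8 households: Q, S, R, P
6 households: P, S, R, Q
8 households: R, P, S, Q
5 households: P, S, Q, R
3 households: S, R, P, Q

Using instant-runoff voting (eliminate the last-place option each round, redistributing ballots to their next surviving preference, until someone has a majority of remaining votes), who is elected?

Round 1: Q 8, R 8, S 3, P 11. Eliminate S.
Round 2: Q 8, R 11, P 11. Eliminate Q.
Round 3: R 19, P 11. R has a majority.

R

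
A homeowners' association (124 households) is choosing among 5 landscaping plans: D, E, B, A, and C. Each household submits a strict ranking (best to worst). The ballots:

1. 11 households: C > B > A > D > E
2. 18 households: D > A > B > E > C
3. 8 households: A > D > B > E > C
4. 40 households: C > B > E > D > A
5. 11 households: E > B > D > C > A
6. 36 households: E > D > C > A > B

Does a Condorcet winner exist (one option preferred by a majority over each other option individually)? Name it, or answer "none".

Checking pairwise contests:
E beats D 87–37.
B beats E 77–47.
C beats B 87–37.
D beats A 105–19.
D beats C 73–51.
Every option loses at least one head-to-head, so there is no Condorcet winner.

none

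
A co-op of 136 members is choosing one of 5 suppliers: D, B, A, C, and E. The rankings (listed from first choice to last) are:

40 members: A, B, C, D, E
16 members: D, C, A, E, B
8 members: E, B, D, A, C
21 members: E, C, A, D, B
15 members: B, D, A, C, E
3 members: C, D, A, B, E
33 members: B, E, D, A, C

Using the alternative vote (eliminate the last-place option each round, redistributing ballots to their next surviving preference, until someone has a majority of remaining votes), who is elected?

Round 1: D 16, B 48, A 40, C 3, E 29. Eliminate C.
Round 2: D 19, B 48, A 40, E 29. Eliminate D.
Round 3: B 48, A 59, E 29. Eliminate E.
Round 4: B 56, A 80. A has a majority.

A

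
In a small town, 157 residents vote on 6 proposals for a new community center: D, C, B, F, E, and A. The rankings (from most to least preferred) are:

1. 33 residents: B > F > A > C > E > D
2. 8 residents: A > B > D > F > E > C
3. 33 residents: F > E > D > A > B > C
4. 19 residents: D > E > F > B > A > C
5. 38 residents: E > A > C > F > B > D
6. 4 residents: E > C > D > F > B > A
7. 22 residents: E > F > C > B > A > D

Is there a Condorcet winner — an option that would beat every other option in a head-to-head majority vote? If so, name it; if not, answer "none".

E vs D: 130–27 for E.
E vs C: 124–33 for E.
E vs B: 116–41 for E.
E vs F: 83–74 for E.
E vs A: 116–41 for E.
E beats every other option head-to-head.

E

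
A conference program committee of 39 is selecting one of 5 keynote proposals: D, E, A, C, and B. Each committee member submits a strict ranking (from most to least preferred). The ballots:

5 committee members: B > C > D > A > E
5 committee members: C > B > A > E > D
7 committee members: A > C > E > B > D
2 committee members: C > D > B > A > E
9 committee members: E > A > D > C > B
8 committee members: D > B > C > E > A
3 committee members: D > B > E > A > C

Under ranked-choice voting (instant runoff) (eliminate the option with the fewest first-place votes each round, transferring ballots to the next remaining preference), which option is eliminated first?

B

Round 1: D 11, E 9, A 7, C 7, B 5. Eliminate B.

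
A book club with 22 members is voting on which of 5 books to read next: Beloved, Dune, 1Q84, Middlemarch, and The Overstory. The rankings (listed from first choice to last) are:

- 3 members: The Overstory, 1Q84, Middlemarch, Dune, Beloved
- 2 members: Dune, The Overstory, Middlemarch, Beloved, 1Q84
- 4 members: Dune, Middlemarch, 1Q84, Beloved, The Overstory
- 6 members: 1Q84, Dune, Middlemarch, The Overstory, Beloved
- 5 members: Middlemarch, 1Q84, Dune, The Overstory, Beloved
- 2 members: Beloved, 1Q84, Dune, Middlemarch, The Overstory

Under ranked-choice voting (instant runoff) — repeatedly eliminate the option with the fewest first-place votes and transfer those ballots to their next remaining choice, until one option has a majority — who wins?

1Q84

Round 1: Beloved 2, Dune 6, 1Q84 6, Middlemarch 5, The Overstory 3. Eliminate Beloved.
Round 2: Dune 6, 1Q84 8, Middlemarch 5, The Overstory 3. Eliminate The Overstory.
Round 3: Dune 6, 1Q84 11, Middlemarch 5. Eliminate Middlemarch.
Round 4: Dune 6, 1Q84 16. 1Q84 has a majority.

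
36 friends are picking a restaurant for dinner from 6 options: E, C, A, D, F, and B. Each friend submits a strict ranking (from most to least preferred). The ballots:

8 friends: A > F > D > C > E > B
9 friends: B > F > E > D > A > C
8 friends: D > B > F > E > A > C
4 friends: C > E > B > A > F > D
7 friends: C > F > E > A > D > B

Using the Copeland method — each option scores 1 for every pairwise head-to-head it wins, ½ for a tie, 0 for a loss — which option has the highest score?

E: beats A, D, and B; loses to C and F → score 3.
C: beats E and B; loses to A, D, and F → score 2.
A: beats C and D; loses to E, F, and B → score 2.
D: beats C and B; loses to E, A, and F → score 2.
F: beats E, C, A, and D; loses to B → score 4.
B: beats A and F; loses to E, C, and D → score 2.
F has the best pairwise record.

F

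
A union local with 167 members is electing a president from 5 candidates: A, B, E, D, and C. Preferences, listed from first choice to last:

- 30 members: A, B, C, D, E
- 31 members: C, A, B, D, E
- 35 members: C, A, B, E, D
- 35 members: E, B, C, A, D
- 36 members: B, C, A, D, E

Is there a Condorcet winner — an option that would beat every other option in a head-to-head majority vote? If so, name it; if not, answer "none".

none

Checking pairwise contests:
C beats A 137–30.
A beats B 96–71.
A beats E 132–35.
A beats D 167–0.
B beats C 101–66.
Every option loses at least one head-to-head, so there is no Condorcet winner.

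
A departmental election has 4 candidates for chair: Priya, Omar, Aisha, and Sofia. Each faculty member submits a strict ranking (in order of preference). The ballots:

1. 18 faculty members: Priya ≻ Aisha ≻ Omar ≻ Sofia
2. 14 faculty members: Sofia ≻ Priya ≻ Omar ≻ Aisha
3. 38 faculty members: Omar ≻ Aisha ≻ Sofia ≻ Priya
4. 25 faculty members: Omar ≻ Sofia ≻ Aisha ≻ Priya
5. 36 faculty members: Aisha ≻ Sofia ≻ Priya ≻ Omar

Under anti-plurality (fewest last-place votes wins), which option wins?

Aisha

Last-place votes: Priya 63, Omar 36, Aisha 14, Sofia 18.
Aisha is ranked last by the fewest voters, so Aisha wins.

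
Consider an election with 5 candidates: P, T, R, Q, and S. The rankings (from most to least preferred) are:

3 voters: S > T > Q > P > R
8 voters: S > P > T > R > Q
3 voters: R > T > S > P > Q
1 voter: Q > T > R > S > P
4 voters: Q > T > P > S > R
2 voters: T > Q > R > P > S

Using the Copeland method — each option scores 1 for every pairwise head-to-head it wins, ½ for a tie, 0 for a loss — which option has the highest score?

P: beats R and Q; loses to T and S → score 2.
T: beats P, R, and Q; loses to S → score 3.
R: beats Q; loses to P, T, and S → score 1.
Q: loses to P, T, R, and S → score 0.
S: beats P, T, R, and Q → score 4.
S has the best pairwise record.

S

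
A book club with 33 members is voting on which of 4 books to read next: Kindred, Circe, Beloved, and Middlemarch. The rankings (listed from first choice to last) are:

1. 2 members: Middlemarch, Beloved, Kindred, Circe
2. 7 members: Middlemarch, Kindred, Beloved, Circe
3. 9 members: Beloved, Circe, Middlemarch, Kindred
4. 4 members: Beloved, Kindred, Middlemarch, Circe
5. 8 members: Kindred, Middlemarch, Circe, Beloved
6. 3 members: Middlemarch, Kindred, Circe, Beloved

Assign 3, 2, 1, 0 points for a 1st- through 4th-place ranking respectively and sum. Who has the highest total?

Kindred: 2·1 + 7·2 + 9·0 + 4·2 + 8·3 + 3·2 = 54
Circe: 2·0 + 7·0 + 9·2 + 4·0 + 8·1 + 3·1 = 29
Beloved: 2·2 + 7·1 + 9·3 + 4·3 + 8·0 + 3·0 = 50
Middlemarch: 2·3 + 7·3 + 9·1 + 4·1 + 8·2 + 3·3 = 65
Middlemarch has the highest Borda score (65).

Middlemarch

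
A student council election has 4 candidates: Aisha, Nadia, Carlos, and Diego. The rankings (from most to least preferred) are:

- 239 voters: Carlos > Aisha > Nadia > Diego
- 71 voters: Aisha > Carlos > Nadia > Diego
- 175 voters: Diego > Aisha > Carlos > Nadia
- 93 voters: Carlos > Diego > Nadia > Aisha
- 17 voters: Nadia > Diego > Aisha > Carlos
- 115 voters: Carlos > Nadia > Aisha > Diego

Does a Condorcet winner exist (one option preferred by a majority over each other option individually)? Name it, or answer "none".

Carlos vs Aisha: 447–263 for Carlos.
Carlos vs Nadia: 693–17 for Carlos.
Carlos vs Diego: 518–192 for Carlos.
Carlos beats every other option head-to-head.

Carlos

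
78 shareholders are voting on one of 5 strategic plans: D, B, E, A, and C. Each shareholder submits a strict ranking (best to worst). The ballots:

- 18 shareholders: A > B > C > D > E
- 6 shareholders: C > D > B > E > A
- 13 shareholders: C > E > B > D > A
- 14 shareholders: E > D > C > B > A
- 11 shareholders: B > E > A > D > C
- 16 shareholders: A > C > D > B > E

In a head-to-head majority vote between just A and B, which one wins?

Voters preferring A to B: 34; preferring B to A: 44.
B wins the head-to-head.

B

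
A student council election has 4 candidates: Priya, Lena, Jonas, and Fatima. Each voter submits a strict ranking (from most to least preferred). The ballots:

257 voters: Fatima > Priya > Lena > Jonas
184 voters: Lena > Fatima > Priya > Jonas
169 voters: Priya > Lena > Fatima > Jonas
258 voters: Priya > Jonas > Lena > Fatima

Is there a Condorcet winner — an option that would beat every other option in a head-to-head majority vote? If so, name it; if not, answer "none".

Checking pairwise contests:
Fatima beats Priya 441–427.
Priya beats Lena 684–184.
Priya beats Jonas 868–0.
Lena beats Fatima 611–257.
Every option loses at least one head-to-head, so there is no Condorcet winner.

none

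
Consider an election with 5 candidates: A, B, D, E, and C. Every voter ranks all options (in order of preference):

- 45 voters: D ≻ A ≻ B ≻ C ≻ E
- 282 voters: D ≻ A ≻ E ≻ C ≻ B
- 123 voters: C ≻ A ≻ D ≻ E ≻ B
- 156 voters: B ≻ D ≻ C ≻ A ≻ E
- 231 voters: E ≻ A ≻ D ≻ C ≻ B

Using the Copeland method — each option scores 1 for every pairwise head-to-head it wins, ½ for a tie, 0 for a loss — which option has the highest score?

D

A: beats B, E, and C; loses to D → score 3.
B: loses to A, D, E, and C → score 0.
D: beats A, B, E, and C → score 4.
E: beats B and C; loses to A and D → score 2.
C: beats B; loses to A, D, and E → score 1.
D has the best pairwise record.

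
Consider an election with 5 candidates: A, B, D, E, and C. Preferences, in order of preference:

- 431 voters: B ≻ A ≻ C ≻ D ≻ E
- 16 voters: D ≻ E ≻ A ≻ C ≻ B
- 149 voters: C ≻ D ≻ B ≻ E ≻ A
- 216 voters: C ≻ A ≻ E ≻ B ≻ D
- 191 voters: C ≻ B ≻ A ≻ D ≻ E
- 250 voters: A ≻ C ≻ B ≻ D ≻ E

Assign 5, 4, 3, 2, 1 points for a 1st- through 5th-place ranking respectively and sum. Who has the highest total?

C

A: 431·4 + 16·3 + 149·1 + 216·4 + 191·3 + 250·5 = 4608
B: 431·5 + 16·1 + 149·3 + 216·2 + 191·4 + 250·3 = 4564
D: 431·2 + 16·5 + 149·4 + 216·1 + 191·2 + 250·2 = 2636
E: 431·1 + 16·4 + 149·2 + 216·3 + 191·1 + 250·1 = 1882
C: 431·3 + 16·2 + 149·5 + 216·5 + 191·5 + 250·4 = 5105
C has the highest Borda score (5105).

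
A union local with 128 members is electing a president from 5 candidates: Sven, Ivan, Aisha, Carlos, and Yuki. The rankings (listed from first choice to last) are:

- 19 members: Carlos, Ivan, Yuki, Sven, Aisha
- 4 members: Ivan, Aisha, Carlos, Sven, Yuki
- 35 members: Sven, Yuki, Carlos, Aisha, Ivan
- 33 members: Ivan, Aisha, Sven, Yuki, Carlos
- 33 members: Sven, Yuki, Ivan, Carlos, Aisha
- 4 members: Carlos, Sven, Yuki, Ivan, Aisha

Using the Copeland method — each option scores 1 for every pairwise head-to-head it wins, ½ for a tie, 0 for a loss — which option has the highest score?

Sven: beats Ivan, Aisha, Carlos, and Yuki → score 4.
Ivan: beats Aisha and Carlos; loses to Sven and Yuki → score 2.
Aisha: loses to Sven, Ivan, Carlos, and Yuki → score 0.
Carlos: beats Aisha; loses to Sven, Ivan, and Yuki → score 1.
Yuki: beats Ivan, Aisha, and Carlos; loses to Sven → score 3.
Sven has the best pairwise record.

Sven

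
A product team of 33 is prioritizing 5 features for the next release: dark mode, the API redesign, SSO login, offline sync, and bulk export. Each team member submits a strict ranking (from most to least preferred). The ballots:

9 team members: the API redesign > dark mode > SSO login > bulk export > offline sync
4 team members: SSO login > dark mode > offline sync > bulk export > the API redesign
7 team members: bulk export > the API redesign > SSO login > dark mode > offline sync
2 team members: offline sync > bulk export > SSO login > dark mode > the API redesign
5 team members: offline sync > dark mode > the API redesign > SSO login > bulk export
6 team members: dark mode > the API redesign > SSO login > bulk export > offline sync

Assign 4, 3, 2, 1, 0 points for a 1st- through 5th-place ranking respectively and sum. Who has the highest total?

dark mode

dark mode: 9·3 + 4·3 + 7·1 + 2·1 + 5·3 + 6·4 = 87
the API redesign: 9·4 + 4·0 + 7·3 + 2·0 + 5·2 + 6·3 = 85
SSO login: 9·2 + 4·4 + 7·2 + 2·2 + 5·1 + 6·2 = 69
offline sync: 9·0 + 4·2 + 7·0 + 2·4 + 5·4 + 6·0 = 36
bulk export: 9·1 + 4·1 + 7·4 + 2·3 + 5·0 + 6·1 = 53
dark mode has the highest Borda score (87).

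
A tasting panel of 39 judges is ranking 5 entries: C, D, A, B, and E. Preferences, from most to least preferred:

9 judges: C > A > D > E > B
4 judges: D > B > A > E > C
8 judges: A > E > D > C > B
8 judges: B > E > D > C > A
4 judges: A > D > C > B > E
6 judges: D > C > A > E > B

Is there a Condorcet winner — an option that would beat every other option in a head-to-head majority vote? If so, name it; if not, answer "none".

none

Checking pairwise contests:
D beats C 30–9.
A beats D 21–18.
C beats A 23–16.
C beats B 27–12.
D beats E 23–16.
Every option loses at least one head-to-head, so there is no Condorcet winner.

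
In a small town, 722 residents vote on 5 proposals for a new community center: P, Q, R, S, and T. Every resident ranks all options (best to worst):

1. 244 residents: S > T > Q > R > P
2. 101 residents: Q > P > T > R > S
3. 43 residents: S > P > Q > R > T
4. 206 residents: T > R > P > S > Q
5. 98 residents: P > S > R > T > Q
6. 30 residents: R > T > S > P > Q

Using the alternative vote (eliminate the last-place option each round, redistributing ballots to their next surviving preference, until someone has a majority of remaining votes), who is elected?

S

Round 1: P 98, Q 101, R 30, S 287, T 206. Eliminate R.
Round 2: P 98, Q 101, S 287, T 236. Eliminate P.
Round 3: Q 101, S 385, T 236. S has a majority.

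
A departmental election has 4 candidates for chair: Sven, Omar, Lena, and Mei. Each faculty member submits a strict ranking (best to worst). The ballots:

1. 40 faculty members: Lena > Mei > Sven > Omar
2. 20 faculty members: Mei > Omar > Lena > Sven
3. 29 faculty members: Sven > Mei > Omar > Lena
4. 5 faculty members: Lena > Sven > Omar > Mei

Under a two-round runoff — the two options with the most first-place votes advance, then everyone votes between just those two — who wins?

Round 1 first-place votes: Sven 29, Omar 0, Lena 45, Mei 20.
Lena and Sven advance.
Runoff: Lena is preferred to Sven by 65 voters; Sven by 29.
Lena wins the runoff.

Lena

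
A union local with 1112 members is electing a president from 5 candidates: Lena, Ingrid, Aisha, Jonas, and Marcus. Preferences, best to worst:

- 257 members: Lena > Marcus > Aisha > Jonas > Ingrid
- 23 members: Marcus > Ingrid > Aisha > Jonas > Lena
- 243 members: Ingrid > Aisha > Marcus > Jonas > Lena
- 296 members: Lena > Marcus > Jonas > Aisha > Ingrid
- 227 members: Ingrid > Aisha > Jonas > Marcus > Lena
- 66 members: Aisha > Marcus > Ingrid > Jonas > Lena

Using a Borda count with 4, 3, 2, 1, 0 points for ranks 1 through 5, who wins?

Marcus

Lena: 257·4 + 23·0 + 243·0 + 296·4 + 227·0 + 66·0 = 2212
Ingrid: 257·0 + 23·3 + 243·4 + 296·0 + 227·4 + 66·2 = 2081
Aisha: 257·2 + 23·2 + 243·3 + 296·1 + 227·3 + 66·4 = 2530
Jonas: 257·1 + 23·1 + 243·1 + 296·2 + 227·2 + 66·1 = 1635
Marcus: 257·3 + 23·4 + 243·2 + 296·3 + 227·1 + 66·3 = 2662
Marcus has the highest Borda score (2662).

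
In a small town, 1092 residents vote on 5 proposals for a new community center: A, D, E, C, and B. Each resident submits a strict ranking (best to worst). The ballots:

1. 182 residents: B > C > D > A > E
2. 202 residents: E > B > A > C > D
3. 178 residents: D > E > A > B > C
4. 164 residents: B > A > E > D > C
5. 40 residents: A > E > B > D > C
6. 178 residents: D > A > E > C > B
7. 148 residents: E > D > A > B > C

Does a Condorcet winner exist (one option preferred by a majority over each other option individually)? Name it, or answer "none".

Checking pairwise contests:
D beats A 686–406.
E beats D 554–538.
A beats E 564–528.
A beats C 910–182.
E beats B 746–346.
Every option loses at least one head-to-head, so there is no Condorcet winner.

none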